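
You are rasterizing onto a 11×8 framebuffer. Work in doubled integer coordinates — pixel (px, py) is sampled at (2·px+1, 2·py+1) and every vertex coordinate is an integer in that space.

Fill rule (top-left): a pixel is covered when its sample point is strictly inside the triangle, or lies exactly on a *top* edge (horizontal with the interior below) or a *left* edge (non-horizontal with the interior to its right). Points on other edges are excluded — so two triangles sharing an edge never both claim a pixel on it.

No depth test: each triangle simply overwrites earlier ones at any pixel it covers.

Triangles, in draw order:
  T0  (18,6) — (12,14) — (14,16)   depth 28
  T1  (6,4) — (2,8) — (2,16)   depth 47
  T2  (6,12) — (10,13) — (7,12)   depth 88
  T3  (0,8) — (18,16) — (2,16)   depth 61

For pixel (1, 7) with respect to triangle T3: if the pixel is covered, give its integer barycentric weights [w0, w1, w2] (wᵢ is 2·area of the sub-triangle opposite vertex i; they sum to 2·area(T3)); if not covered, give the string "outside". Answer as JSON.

T0:
  2·area = 28  (B↔C swapped to make it positive)
  edge (18, 6)→(14, 16): d=(-4,10) right/bottom  bias=-1
  edge (14, 16)→(12, 14): d=(-2,-2) top-left  bias=+0
  edge (12, 14)→(18, 6): d=(6,-8) top-left  bias=+0
    (0,1)@(1, 3): e=[182,0,-154] → .  [on edge]
    (1,2)@(3, 5): e=[154,0,-126] → .  [on edge]
    (2,3)@(5, 7): e=[126,0,-98] → .  [on edge]
    (3,4)@(7, 9): e=[98,0,-70] → .  [on edge]
    (4,5)@(9, 11): e=[70,0,-42] → .  [on edge]
    (7,5)@(15, 11): e=[10,12,6] → X
    (8,5)@(17, 11): e=[-10,16,22] → .
    (5,6)@(11, 13): e=[42,0,-14] → .  [on edge]
    (6,6)@(13, 13): e=[22,4,2] → X
    (8,6)@(17, 13): e=[-18,12,34] → .
    (6,7)@(13, 15): e=[14,0,14] → X  [on edge]
    (7,7)@(15, 15): e=[-6,4,30] → .
  covered (4 px):
    . . . . . . . . . . .
    . . . . . . . . . . .
    . . . . . . . . . . .
    . . . . . . . . . . .
    . . . . . . . . . . .
    . . . . . . . X . . .
    . . . . . . X X . . .
    . . . . . . X . . . .
T1:
  2·area = 32  (B↔C swapped to make it positive)
  edge (6, 4)→(2, 16): d=(-4,12) right/bottom  bias=-1
  edge (2, 16)→(2, 8): d=(0,-8) top-left  bias=+0
  edge (2, 8)→(6, 4): d=(4,-4) top-left  bias=+0
    (3,0)@(7, 1): e=[0,40,-8] → .  [on edge]
    (4,0)@(9, 1): e=[-24,56,0] → .  [on edge]
    (3,1)@(7, 3): e=[-8,40,0] → .  [on edge]
    (2,2)@(5, 5): e=[8,24,0] → X  [on edge]
    (3,2)@(7, 5): e=[-16,40,8] → .
    (1,3)@(3, 7): e=[24,8,0] → X  [on edge]
    (2,3)@(5, 7): e=[0,24,8] → .  [on edge]
    (0,4)@(1, 9): e=[40,-8,0] → .  [on edge]
    (1,4)@(3, 9): e=[16,8,8] → X
    (2,4)@(5, 9): e=[-8,24,16] → .
    (1,5)@(3, 11): e=[8,8,16] → X
    (2,5)@(5, 11): e=[-16,24,24] → .
    (1,6)@(3, 13): e=[0,8,24] → .  [on edge]
  covered (4 px):
    . . . . . . . . . . .
    . . . . . . . . . . .
    . . X . . . . . . . .
    . X . . . . . . . . .
    . X . . . . . . . . .
    . X . . . . . . . . .
    . . . . . . . . . . .
    . . . . . . . . . . .
T2:
  2·area = 1  (B↔C swapped to make it positive)
  edge (6, 12)→(7, 12): d=(1,0) top-left  bias=+0
  edge (7, 12)→(10, 13): d=(3,1) right/bottom  bias=-1
  edge (10, 13)→(6, 12): d=(-4,-1) top-left  bias=+0
  covered (0 px):
    . . . . . . . . . . .
    . . . . . . . . . . .
    . . . . . . . . . . .
    . . . . . . . . . . .
    . . . . . . . . . . .
    . . . . . . . . . . .
    . . . . . . . . . . .
    . . . . . . . . . . .
T3:
  2·area = 128
  edge (0, 8)→(18, 16): d=(18,8) right/bottom  bias=-1
  edge (18, 16)→(2, 16): d=(-16,0) right/bottom  bias=-1
  edge (2, 16)→(0, 8): d=(-2,-8) top-left  bias=+0
    (0,4)@(1, 9): e=[10,112,6] → X
    (1,4)@(3, 9): e=[-6,112,22] → .
    (0,5)@(1, 11): e=[46,80,2] → X
    (1,5)@(3, 11): e=[30,80,18] → X
    (2,5)@(5, 11): e=[14,80,34] → X
    (3,5)@(7, 11): e=[-2,80,50] → .
    (0,6)@(1, 13): e=[82,48,-2] → .
    (1,6)@(3, 13): e=[66,48,14] → X
    (3,6)@(7, 13): e=[34,48,46] → X
    (4,6)@(9, 13): e=[18,48,62] → X
    (5,6)@(11, 13): e=[2,48,78] → X
    (6,6)@(13, 13): e=[-14,48,94] → .
  covered (16 px):
    . . . . . . . . . . .
    . . . . . . . . . . .
    . . . . . . . . . . .
    . . . . . . . . . . .
    X . . . . . . . . . .
    X X X . . . . . . . .
    . X X X X X . . . . .
    . X X X X X X X . . .

Answer: [16,10,102]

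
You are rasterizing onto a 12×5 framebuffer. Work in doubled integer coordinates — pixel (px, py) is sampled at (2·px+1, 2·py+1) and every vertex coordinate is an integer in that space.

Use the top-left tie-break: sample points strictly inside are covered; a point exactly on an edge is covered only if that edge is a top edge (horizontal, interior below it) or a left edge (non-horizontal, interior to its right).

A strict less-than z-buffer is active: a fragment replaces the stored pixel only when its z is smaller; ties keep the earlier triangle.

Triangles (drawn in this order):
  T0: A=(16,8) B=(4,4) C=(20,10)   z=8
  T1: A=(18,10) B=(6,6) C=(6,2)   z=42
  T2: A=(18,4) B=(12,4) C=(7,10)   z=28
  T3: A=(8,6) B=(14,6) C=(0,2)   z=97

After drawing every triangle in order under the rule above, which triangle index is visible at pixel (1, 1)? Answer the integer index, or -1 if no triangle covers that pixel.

T0:
  2·area = 8  (B↔C swapped to make it positive)
  edge (16, 8)→(20, 10): d=(4,2) right/bottom  bias=-1
  edge (20, 10)→(4, 4): d=(-16,-6) top-left  bias=+0
  edge (4, 4)→(16, 8): d=(12,4) right/bottom  bias=-1
    (0,1)@(1, 3): e=[10,-2,0] → ·  [on edge]
    (3,2)@(7, 5): e=[6,2,0] → ·  [on edge]
    (6,3)@(13, 7): e=[2,6,0] → ·  [on edge]
    (9,4)@(19, 9): e=[-2,10,0] → ·  [on edge]
  covered (0 px):
    · · · · · · · · · · · ·
    · · · · · · · · · · · ·
    · · · · · · · · · · · ·
    · · · · · · · · · · · ·
    · · · · · · · · · · · ·
T1:
  2·area = 48
  edge (18, 10)→(6, 6): d=(-12,-4) top-left  bias=+0
  edge (6, 6)→(6, 2): d=(0,-4) top-left  bias=+0
  edge (6, 2)→(18, 10): d=(12,8) right/bottom  bias=-1
    (3,1)@(7, 3): e=[40,4,4] → █
    (4,1)@(9, 3): e=[48,12,-12] → ·
    (1,2)@(3, 5): e=[0,-12,60] → ·  [on edge]
    (3,2)@(7, 5): e=[16,4,28] → █
    (4,2)@(9, 5): e=[24,12,12] → █
    (5,2)@(11, 5): e=[32,20,-4] → ·
    (3,3)@(7, 7): e=[-8,4,52] → ·
    (4,3)@(9, 7): e=[0,12,36] → █  [on edge]
    (5,3)@(11, 7): e=[8,20,20] → █
    (6,3)@(13, 7): e=[16,28,4] → █
    (7,3)@(15, 7): e=[24,36,-12] → ·
    (4,4)@(9, 9): e=[-24,12,60] → ·
    (7,4)@(15, 9): e=[0,36,12] → █  [on edge]
  covered (7 px):
    · · · · · · · · · · · ·
    · · · █ · · · · · · · ·
    · · · █ █ · · · · · · ·
    · · · · █ █ █ · · · · ·
    · · · · · · · █ · · · ·
T2:
  2·area = 36  (B↔C swapped to make it positive)
  edge (18, 4)→(7, 10): d=(-11,6) right/bottom  bias=-1
  edge (7, 10)→(12, 4): d=(5,-6) top-left  bias=+0
  edge (12, 4)→(18, 4): d=(6,0) top-left  bias=+0
    (6,2)@(13, 5): e=[19,11,6] → █
    (7,2)@(15, 5): e=[7,23,6] → █
    (8,2)@(17, 5): e=[-5,35,6] → ·
    (5,3)@(11, 7): e=[9,9,18] → █
    (6,3)@(13, 7): e=[-3,21,18] → ·
    (7,3)@(15, 7): e=[-15,33,18] → ·
    (5,4)@(11, 9): e=[-13,19,30] → ·
  covered (3 px):
    · · · · · · · · · · · ·
    · · · · · · · · · · · ·
    · · · · · · █ █ · · · ·
    · · · · · █ · · · · · ·
    · · · · · · · · · · · ·
T3:
  2·area = 24  (B↔C swapped to make it positive)
  edge (8, 6)→(0, 2): d=(-8,-4) top-left  bias=+0
  edge (0, 2)→(14, 6): d=(14,4) right/bottom  bias=-1
  edge (14, 6)→(8, 6): d=(-6,0) right/bottom  bias=-1
    (1,1)@(3, 3): e=[4,2,18] → █
    (2,1)@(5, 3): e=[12,-6,18] → ·
    (1,2)@(3, 5): e=[-12,30,6] → ·
    (3,2)@(7, 5): e=[4,14,6] → █
    (4,2)@(9, 5): e=[12,6,6] → █
    (5,2)@(11, 5): e=[20,-2,6] → ·
    (3,3)@(7, 7): e=[-12,42,-6] → ·
    (4,3)@(9, 7): e=[-4,34,-6] → ·
  covered (3 px):
    · · · · · · · · · · · ·
    · █ · · · · · · · · · ·
    · · · █ █ · · · · · · ·
    · · · · · · · · · · · ·
    · · · · · · · · · · · ·

Z-buffer (winner per pixel, '.' = empty):
  . . . . . . . . . . . .
  . 3 . 1 . . . . . . . .
  . . . 1 1 . 2 2 . . . .
  . . . . 1 2 1 . . . . .
  . . . . . . . 1 . . . .

Answer: 3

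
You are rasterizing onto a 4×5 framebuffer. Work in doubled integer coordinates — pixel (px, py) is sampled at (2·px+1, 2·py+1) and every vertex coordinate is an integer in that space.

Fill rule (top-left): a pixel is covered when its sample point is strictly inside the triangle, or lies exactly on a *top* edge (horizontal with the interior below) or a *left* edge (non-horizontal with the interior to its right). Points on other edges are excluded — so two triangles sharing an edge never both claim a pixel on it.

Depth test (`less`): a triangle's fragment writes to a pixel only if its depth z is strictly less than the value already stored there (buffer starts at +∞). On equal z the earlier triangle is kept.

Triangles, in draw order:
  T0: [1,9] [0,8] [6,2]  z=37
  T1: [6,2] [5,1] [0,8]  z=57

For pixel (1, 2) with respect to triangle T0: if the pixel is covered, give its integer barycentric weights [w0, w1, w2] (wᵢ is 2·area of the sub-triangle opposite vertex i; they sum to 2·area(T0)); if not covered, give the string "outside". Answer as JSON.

T0:
  2·area = 12
  edge (1, 9)→(0, 8): d=(-1,-1) top-left  bias=+0
  edge (0, 8)→(6, 2): d=(6,-6) top-left  bias=+0
  edge (6, 2)→(1, 9): d=(-5,7) right/bottom  bias=-1
    (3,0)@(7, 1): e=[14,0,-2] → .  [on edge]
    (2,1)@(5, 3): e=[10,0,2] → X  [on edge]
    (3,1)@(7, 3): e=[12,12,-12] → .
    (1,2)@(3, 5): e=[6,0,6] → X  [on edge]
    (2,2)@(5, 5): e=[8,12,-8] → .
    (0,3)@(1, 7): e=[2,0,10] → X  [on edge]
    (1,3)@(3, 7): e=[4,12,-4] → .
    (0,4)@(1, 9): e=[0,12,0] → .  [on edge]
  covered (3 px):
    . . . .
    . . X .
    . X . .
    X . . .
    . . . .
T1:
  2·area = 12  (B↔C swapped to make it positive)
  edge (6, 2)→(0, 8): d=(-6,6) right/bottom  bias=-1
  edge (0, 8)→(5, 1): d=(5,-7) top-left  bias=+0
  edge (5, 1)→(6, 2): d=(1,1) right/bottom  bias=-1
    (2,0)@(5, 1): e=[12,0,0] → .  [on edge]
    (3,0)@(7, 1): e=[0,14,-2] → .  [on edge]
    (2,1)@(5, 3): e=[0,10,2] → .  [on edge]
    (3,1)@(7, 3): e=[-12,24,0] → .  [on edge]
    (1,2)@(3, 5): e=[0,6,6] → .  [on edge]
    (0,3)@(1, 7): e=[0,2,10] → .  [on edge]
  covered (0 px):
    . . . .
    . . . .
    . . . .
    . . . .
    . . . .

Final: [0,6,6]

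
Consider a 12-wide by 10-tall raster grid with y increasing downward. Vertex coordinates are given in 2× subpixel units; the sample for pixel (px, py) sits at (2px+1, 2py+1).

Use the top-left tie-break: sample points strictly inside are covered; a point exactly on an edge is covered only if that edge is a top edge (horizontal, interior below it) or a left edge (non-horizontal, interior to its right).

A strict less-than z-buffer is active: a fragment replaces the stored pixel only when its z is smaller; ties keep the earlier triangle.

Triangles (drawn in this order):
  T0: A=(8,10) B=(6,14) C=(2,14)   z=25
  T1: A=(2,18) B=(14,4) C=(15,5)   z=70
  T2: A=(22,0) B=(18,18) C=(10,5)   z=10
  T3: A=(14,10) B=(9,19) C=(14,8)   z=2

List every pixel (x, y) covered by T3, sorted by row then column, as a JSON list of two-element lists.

T0:
  2·area = 16
  edge (8, 10)→(6, 14): d=(-2,4) right/bottom  bias=-1
  edge (6, 14)→(2, 14): d=(-4,0) right/bottom  bias=-1
  edge (2, 14)→(8, 10): d=(6,-4) top-left  bias=+0
    (3,5)@(7, 11): e=[2,12,2] → █
    (4,5)@(9, 11): e=[-6,12,10] → ·
    (2,6)@(5, 13): e=[6,4,6] → █
    (3,6)@(7, 13): e=[-2,4,14] → ·
    (2,7)@(5, 15): e=[2,-4,18] → ·
  covered (2 px):
    · · · · · · · · · · · ·
    · · · · · · · · · · · ·
    · · · · · · · · · · · ·
    · · · · · · · · · · · ·
    · · · · · · · · · · · ·
    · · · █ · · · · · · · ·
    · · █ · · · · · · · · ·
    · · · · · · · · · · · ·
    · · · · · · · · · · · ·
    · · · · · · · · · · · ·
T1:
  2·area = 26
  edge (2, 18)→(14, 4): d=(12,-14) top-left  bias=+0
  edge (14, 4)→(15, 5): d=(1,1) right/bottom  bias=-1
  edge (15, 5)→(2, 18): d=(-13,13) right/bottom  bias=-1
    (5,0)@(11, 1): e=[-78,0,104] → ·  [on edge]
    (9,0)@(19, 1): e=[34,-8,0] → ·  [on edge]
    (6,1)@(13, 3): e=[-26,0,52] → ·  [on edge]
    (8,1)@(17, 3): e=[30,-4,0] → ·  [on edge]
    (7,2)@(15, 5): e=[26,0,0] → ·  [on edge]
    (6,3)@(13, 7): e=[22,4,0] → ·  [on edge]
    (8,3)@(17, 7): e=[78,0,-52] → ·  [on edge]
    (5,4)@(11, 9): e=[18,8,0] → ·  [on edge]
    (9,4)@(19, 9): e=[130,0,-104] → ·  [on edge]
    (4,5)@(9, 11): e=[14,12,0] → ·  [on edge]
    (10,5)@(21, 11): e=[182,0,-156] → ·  [on edge]
    (3,6)@(7, 13): e=[10,16,0] → ·  [on edge]
    (11,6)@(23, 13): e=[234,0,-208] → ·  [on edge]
    (2,7)@(5, 15): e=[6,20,0] → ·  [on edge]
    (1,8)@(3, 17): e=[2,24,0] → ·  [on edge]
    (0,9)@(1, 19): e=[-2,28,0] → ·  [on edge]
  covered (0 px):
    · · · · · · · · · · · ·
    · · · · · · · · · · · ·
    · · · · · · · · · · · ·
    · · · · · · · · · · · ·
    · · · · · · · · · · · ·
    · · · · · · · · · · · ·
    · · · · · · · · · · · ·
    · · · · · · · · · · · ·
    · · · · · · · · · · · ·
    · · · · · · · · · · · ·
T2:
  2·area = 196
  edge (22, 0)→(18, 18): d=(-4,18) right/bottom  bias=-1
  edge (18, 18)→(10, 5): d=(-8,-13) top-left  bias=+0
  edge (10, 5)→(22, 0): d=(12,-5) top-left  bias=+0
    (10,0)@(21, 1): e=[14,175,7] → █
    (11,0)@(23, 1): e=[-22,201,17] → ·
    (7,1)@(15, 3): e=[114,81,1] → █
    (8,1)@(17, 3): e=[78,107,11] → █
    (9,1)@(19, 3): e=[42,133,21] → █
    (11,1)@(23, 3): e=[-30,185,41] → ·
    (5,2)@(11, 5): e=[178,13,5] → █
    (6,2)@(13, 5): e=[142,39,15] → █
    (10,2)@(21, 5): e=[-2,143,55] → ·
    (5,3)@(11, 7): e=[170,-3,29] → ·
    (6,3)@(13, 7): e=[134,23,39] → █
    (10,3)@(21, 7): e=[-10,127,79] → ·
  covered (25 px):
    · · · · · · · · · · █ ·
    · · · · · · · █ █ █ █ ·
    · · · · · █ █ █ █ █ · ·
    · · · · · · █ █ █ █ · ·
    · · · · · · █ █ █ █ · ·
    · · · · · · · █ █ █ · ·
    · · · · · · · █ █ █ · ·
    · · · · · · · · █ · · ·
    · · · · · · · · · · · ·
    · · · · · · · · · · · ·
T3:
  2·area = 10
  edge (14, 10)→(9, 19): d=(-5,9) right/bottom  bias=-1
  edge (9, 19)→(14, 8): d=(5,-11) top-left  bias=+0
  edge (14, 8)→(14, 10): d=(0,2) right/bottom  bias=-1
    (9,0)@(19, 1): e=[0,20,-10] → ·  [on edge]
    (6,5)@(13, 11): e=[4,4,2] → █
    (7,5)@(15, 11): e=[-14,26,-2] → ·
    (6,6)@(13, 13): e=[-6,14,2] → ·
    (5,7)@(11, 15): e=[2,2,6] → █
    (6,7)@(13, 15): e=[-16,24,2] → ·
    (5,8)@(11, 17): e=[-8,12,6] → ·
    (4,9)@(9, 19): e=[0,0,10] → ·  [on edge]
  covered (2 px):
    · · · · · · · · · · · ·
    · · · · · · · · · · · ·
    · · · · · · · · · · · ·
    · · · · · · · · · · · ·
    · · · · · · · · · · · ·
    · · · · · · █ · · · · ·
    · · · · · · · · · · · ·
    · · · · · █ · · · · · ·
    · · · · · · · · · · · ·
    · · · · · · · · · · · ·

Result: [[6,5],[5,7]]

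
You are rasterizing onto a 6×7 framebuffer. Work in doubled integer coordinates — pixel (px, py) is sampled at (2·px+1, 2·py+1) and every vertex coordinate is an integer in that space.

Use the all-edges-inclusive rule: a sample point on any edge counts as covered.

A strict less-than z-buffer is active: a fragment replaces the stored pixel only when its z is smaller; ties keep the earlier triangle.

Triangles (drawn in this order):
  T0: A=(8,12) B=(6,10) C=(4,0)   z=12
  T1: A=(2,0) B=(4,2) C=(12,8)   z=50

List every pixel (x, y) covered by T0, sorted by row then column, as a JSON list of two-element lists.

T0:
  2·area = 16
  edge (8, 12)→(6, 10): d=(-2,-2) inclusive
  edge (6, 10)→(4, 0): d=(-2,-10) inclusive
  edge (4, 0)→(8, 12): d=(4,12) inclusive
    (2,1)@(5, 3): e=[12,4,0] → █  [on edge]
    (3,1)@(7, 3): e=[16,24,-24] → ·
    (0,2)@(1, 5): e=[0,-40,56] → ·  [on edge]
    (2,2)@(5, 5): e=[8,0,8] → █  [on edge]
    (3,2)@(7, 5): e=[12,20,-16] → ·
    (1,3)@(3, 7): e=[0,-24,40] → ·  [on edge]
    (2,3)@(5, 7): e=[4,-4,16] → ·
    (2,4)@(5, 9): e=[0,-8,24] → ·  [on edge]
    (3,4)@(7, 9): e=[4,12,0] → █  [on edge]
    (4,4)@(9, 9): e=[8,32,-24] → ·
    (3,5)@(7, 11): e=[0,8,8] → █  [on edge]
    (4,5)@(9, 11): e=[4,28,-16] → ·
    (4,6)@(9, 13): e=[0,24,-8] → ·  [on edge]
  covered (4 px):
    · · · · · ·
    · · █ · · ·
    · · █ · · ·
    · · · · · ·
    · · · █ · ·
    · · · █ · ·
    · · · · · ·
T1:
  2·area = 4  (B↔C swapped to make it positive)
  edge (2, 0)→(12, 8): d=(10,8) inclusive
  edge (12, 8)→(4, 2): d=(-8,-6) inclusive
  edge (4, 2)→(2, 0): d=(-2,-2) inclusive
    (1,0)@(3, 1): e=[2,2,0] → █  [on edge]
    (2,0)@(5, 1): e=[-14,14,4] → ·
    (1,1)@(3, 3): e=[22,-14,-4] → ·
    (2,1)@(5, 3): e=[6,-2,0] → ·  [on edge]
    (3,2)@(7, 5): e=[10,-6,0] → ·  [on edge]
    (4,3)@(9, 7): e=[14,-10,0] → ·  [on edge]
    (5,4)@(11, 9): e=[18,-14,0] → ·  [on edge]
  covered (1 px):
    · █ · · · ·
    · · · · · ·
    · · · · · ·
    · · · · · ·
    · · · · · ·
    · · · · · ·
    · · · · · ·

Result: [[2,1],[2,2],[3,4],[3,5]]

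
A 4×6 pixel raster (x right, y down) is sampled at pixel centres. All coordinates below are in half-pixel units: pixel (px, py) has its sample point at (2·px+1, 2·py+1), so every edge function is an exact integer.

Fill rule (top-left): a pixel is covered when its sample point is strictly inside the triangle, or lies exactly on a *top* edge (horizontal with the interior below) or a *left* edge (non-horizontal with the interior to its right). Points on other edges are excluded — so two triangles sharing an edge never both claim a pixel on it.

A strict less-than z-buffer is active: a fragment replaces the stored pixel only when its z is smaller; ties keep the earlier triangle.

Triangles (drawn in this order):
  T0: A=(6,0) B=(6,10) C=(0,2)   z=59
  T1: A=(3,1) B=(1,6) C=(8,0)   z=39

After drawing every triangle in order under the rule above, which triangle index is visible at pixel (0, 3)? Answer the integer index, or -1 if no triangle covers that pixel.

T0:
  2·area = 60
  edge (6, 0)→(6, 10): d=(0,10) right/bottom  bias=-1
  edge (6, 10)→(0, 2): d=(-6,-8) top-left  bias=+0
  edge (0, 2)→(6, 0): d=(6,-2) top-left  bias=+0
    (1,0)@(3, 1): e=[30,30,0] → X  [on edge]
    (2,0)@(5, 1): e=[10,46,4] → X
    (3,0)@(7, 1): e=[-10,62,8] → .
    (0,1)@(1, 3): e=[50,2,8] → X
    (3,1)@(7, 3): e=[-10,50,20] → .
    (0,2)@(1, 5): e=[50,-10,20] → .
    (1,2)@(3, 5): e=[30,6,24] → X
    (3,2)@(7, 5): e=[-10,38,32] → .
    (1,3)@(3, 7): e=[30,-6,36] → .
    (2,3)@(5, 7): e=[10,10,40] → X
    (3,3)@(7, 7): e=[-10,26,44] → .
    (2,4)@(5, 9): e=[10,-2,52] → .
  covered (8 px):
    . X X .
    X X X .
    . X X .
    . . X .
    . . . .
    . . . .
T1:
  2·area = 23  (B↔C swapped to make it positive)
  edge (3, 1)→(8, 0): d=(5,-1) top-left  bias=+0
  edge (8, 0)→(1, 6): d=(-7,6) right/bottom  bias=-1
  edge (1, 6)→(3, 1): d=(2,-5) top-left  bias=+0
    (1,0)@(3, 1): e=[0,23,0] → X  [on edge]
    (2,0)@(5, 1): e=[2,11,10] → X
    (3,0)@(7, 1): e=[4,-1,20] → .
    (1,1)@(3, 3): e=[10,9,4] → X
    (2,1)@(5, 3): e=[12,-3,14] → .
    (1,2)@(3, 5): e=[20,-5,8] → .
  covered (3 px):
    . X X .
    . X . .
    . . . .
    . . . .
    . . . .
    . . . .

Z-buffer (winner per pixel, '.' = empty):
  . 1 1 .
  0 1 0 .
  . 0 0 .
  . . 0 .
  . . . .
  . . . .

Result: -1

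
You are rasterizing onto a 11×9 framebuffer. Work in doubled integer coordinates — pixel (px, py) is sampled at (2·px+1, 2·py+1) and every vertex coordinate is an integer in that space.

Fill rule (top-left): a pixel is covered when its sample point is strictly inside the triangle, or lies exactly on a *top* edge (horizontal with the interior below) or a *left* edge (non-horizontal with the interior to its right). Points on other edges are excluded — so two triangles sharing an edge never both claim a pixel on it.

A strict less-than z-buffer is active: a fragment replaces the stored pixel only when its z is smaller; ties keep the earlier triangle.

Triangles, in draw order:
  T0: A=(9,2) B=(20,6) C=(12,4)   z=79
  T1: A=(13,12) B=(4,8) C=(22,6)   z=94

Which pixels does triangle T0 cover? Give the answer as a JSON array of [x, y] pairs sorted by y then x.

T0:
  2·area = 10
  edge (9, 2)→(20, 6): d=(11,4) right/bottom  bias=-1
  edge (20, 6)→(12, 4): d=(-8,-2) top-left  bias=+0
  edge (12, 4)→(9, 2): d=(-3,-2) top-left  bias=+0
    (5,1)@(11, 3): e=[3,6,1] → #
    (6,1)@(13, 3): e=[-5,10,5] → ·
    (5,2)@(11, 5): e=[25,-10,-5] → ·
    (8,2)@(17, 5): e=[1,2,7] → #
    (9,2)@(19, 5): e=[-7,6,11] → ·
    (8,3)@(17, 7): e=[23,-14,1] → ·
  covered (2 px):
    · · · · · · · · · · ·
    · · · · · # · · · · ·
    · · · · · · · · # · ·
    · · · · · · · · · · ·
    · · · · · · · · · · ·
    · · · · · · · · · · ·
    · · · · · · · · · · ·
    · · · · · · · · · · ·
    · · · · · · · · · · ·
T1:
  2·area = 90
  edge (13, 12)→(4, 8): d=(-9,-4) top-left  bias=+0
  edge (4, 8)→(22, 6): d=(18,-2) top-left  bias=+0
  edge (22, 6)→(13, 12): d=(-9,6) right/bottom  bias=-1
    (6,3)@(13, 7): e=[45,0,45] → #  [on edge]
    (7,3)@(15, 7): e=[53,4,33] → #
    (8,3)@(17, 7): e=[61,8,21] → #
    (9,3)@(19, 7): e=[69,12,9] → #
    (10,3)@(21, 7): e=[77,16,-3] → ·
    (3,4)@(7, 9): e=[3,24,63] → #
    (4,4)@(9, 9): e=[11,28,51] → #
    (5,4)@(11, 9): e=[19,32,39] → #
    (9,4)@(19, 9): e=[51,48,-9] → ·
    (3,5)@(7, 11): e=[-15,60,45] → ·
    (4,5)@(9, 11): e=[-7,64,33] → ·
    (5,5)@(11, 11): e=[1,68,21] → #
  covered (12 px):
    · · · · · · · · · · ·
    · · · · · · · · · · ·
    · · · · · · · · · · ·
    · · · · · · # # # # ·
    · · · # # # # # # · ·
    · · · · · # # · · · ·
    · · · · · · · · · · ·
    · · · · · · · · · · ·
    · · · · · · · · · · ·

Answer: [[5,1],[8,2]]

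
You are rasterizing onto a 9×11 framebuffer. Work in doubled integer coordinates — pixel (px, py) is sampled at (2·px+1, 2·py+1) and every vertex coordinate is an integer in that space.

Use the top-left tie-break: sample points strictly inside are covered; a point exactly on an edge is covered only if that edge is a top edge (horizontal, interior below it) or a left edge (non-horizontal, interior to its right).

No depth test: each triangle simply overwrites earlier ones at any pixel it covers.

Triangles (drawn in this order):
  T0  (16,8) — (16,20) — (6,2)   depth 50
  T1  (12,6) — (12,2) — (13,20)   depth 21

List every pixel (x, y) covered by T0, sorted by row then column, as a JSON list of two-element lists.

T0:
  2·area = 120
  edge (16, 8)→(16, 20): d=(0,12) right/bottom  bias=-1
  edge (16, 20)→(6, 2): d=(-10,-18) top-left  bias=+0
  edge (6, 2)→(16, 8): d=(10,6) right/bottom  bias=-1
    (3,1)@(7, 3): e=[108,8,4] → #
    (4,1)@(9, 3): e=[84,44,-8] → ·
    (3,2)@(7, 5): e=[108,-12,24] → ·
    (4,2)@(9, 5): e=[84,24,12] → #
    (5,2)@(11, 5): e=[60,60,0] → ·  [on edge]
    (4,3)@(9, 7): e=[84,4,32] → #
    (5,3)@(11, 7): e=[60,40,20] → #
    (6,3)@(13, 7): e=[36,76,8] → #
    (7,3)@(15, 7): e=[12,112,-4] → ·
    (4,4)@(9, 9): e=[84,-16,52] → ·
    (5,4)@(11, 9): e=[60,20,40] → #
    (7,4)@(15, 9): e=[12,92,16] → #
    (5,5)@(11, 11): e=[60,0,60] → #  [on edge]
  covered (15 px):
    · · · · · · · · ·
    · · · # · · · · ·
    · · · · # · · · ·
    · · · · # # # · ·
    · · · · · # # # ·
    · · · · · # # # ·
    · · · · · · # # ·
    · · · · · · · # ·
    · · · · · · · # ·
    · · · · · · · · ·
    · · · · · · · · ·
T1:
  2·area = 4
  edge (12, 6)→(12, 2): d=(0,-4) top-left  bias=+0
  edge (12, 2)→(13, 20): d=(1,18) right/bottom  bias=-1
  edge (13, 20)→(12, 6): d=(-1,-14) top-left  bias=+0
  covered (0 px):
    · · · · · · · · ·
    · · · · · · · · ·
    · · · · · · · · ·
    · · · · · · · · ·
    · · · · · · · · ·
    · · · · · · · · ·
    · · · · · · · · ·
    · · · · · · · · ·
    · · · · · · · · ·
    · · · · · · · · ·
    · · · · · · · · ·

Answer: [[3,1],[4,2],[4,3],[5,3],[6,3],[5,4],[6,4],[7,4],[5,5],[6,5],[7,5],[6,6],[7,6],[7,7],[7,8]]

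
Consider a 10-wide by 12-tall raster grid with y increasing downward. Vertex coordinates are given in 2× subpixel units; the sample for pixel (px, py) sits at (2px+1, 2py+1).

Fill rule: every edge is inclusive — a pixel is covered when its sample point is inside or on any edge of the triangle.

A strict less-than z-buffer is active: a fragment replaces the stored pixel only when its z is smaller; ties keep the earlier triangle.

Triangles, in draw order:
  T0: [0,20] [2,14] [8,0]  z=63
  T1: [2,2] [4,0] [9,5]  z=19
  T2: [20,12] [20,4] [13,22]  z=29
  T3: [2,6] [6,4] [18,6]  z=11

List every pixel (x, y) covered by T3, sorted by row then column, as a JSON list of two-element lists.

T0:
  2·area = 8
  edge (0, 20)→(2, 14): d=(2,-6) inclusive
  edge (2, 14)→(8, 0): d=(6,-14) inclusive
  edge (8, 0)→(0, 20): d=(-8,20) inclusive
    (2,2)@(5, 5): e=[0,-12,20] → .  [on edge]
    (2,3)@(5, 7): e=[4,0,4] → X  [on edge]
    (3,3)@(7, 7): e=[16,28,-36] → .
    (2,4)@(5, 9): e=[8,12,-12] → .
    (1,5)@(3, 11): e=[0,-4,12] → .  [on edge]
    (0,8)@(1, 17): e=[0,4,4] → X  [on edge]
    (1,8)@(3, 17): e=[12,32,-36] → .
    (0,9)@(1, 19): e=[4,16,-12] → .
  covered (2 px):
    . . . . . . . . . .
    . . . . . . . . . .
    . . . . . . . . . .
    . . X . . . . . . .
    . . . . . . . . . .
    . . . . . . . . . .
    . . . . . . . . . .
    . . . . . . . . . .
    X . . . . . . . . .
    . . . . . . . . . .
    . . . . . . . . . .
    . . . . . . . . . .
T1:
  2·area = 20
  edge (2, 2)→(4, 0): d=(2,-2) inclusive
  edge (4, 0)→(9, 5): d=(5,5) inclusive
  edge (9, 5)→(2, 2): d=(-7,-3) inclusive
    (1,0)@(3, 1): e=[0,10,10] → X  [on edge]
    (2,0)@(5, 1): e=[4,0,16] → X  [on edge]
    (3,0)@(7, 1): e=[8,-10,22] → .
    (0,1)@(1, 3): e=[0,30,-10] → .  [on edge]
    (1,1)@(3, 3): e=[4,20,-4] → .
    (2,1)@(5, 3): e=[8,10,2] → X
    (3,1)@(7, 3): e=[12,0,8] → X  [on edge]
    (4,1)@(9, 3): e=[16,-10,14] → .
    (2,2)@(5, 5): e=[12,20,-12] → .
    (3,2)@(7, 5): e=[16,10,-6] → .
    (4,2)@(9, 5): e=[20,0,0] → X  [on edge]
    (5,2)@(11, 5): e=[24,-10,6] → .
    (5,3)@(11, 7): e=[28,0,-8] → .  [on edge]
    (6,4)@(13, 9): e=[36,0,-16] → .  [on edge]
    (7,5)@(15, 11): e=[44,0,-24] → .  [on edge]
    (8,6)@(17, 13): e=[52,0,-32] → .  [on edge]
    (9,7)@(19, 15): e=[60,0,-40] → .  [on edge]
  covered (5 px):
    . X X . . . . . . .
    . . X X . . . . . .
    . . . . X . . . . .
    . . . . . . . . . .
    . . . . . . . . . .
    . . . . . . . . . .
    . . . . . . . . . .
    . . . . . . . . . .
    . . . . . . . . . .
    . . . . . . . . . .
    . . . . . . . . . .
    . . . . . . . . . .
T2:
  2·area = 56  (B↔C swapped to make it positive)
  edge (20, 12)→(13, 22): d=(-7,10) inclusive
  edge (13, 22)→(20, 4): d=(7,-18) inclusive
  edge (20, 4)→(20, 12): d=(0,8) inclusive
    (9,3)@(19, 7): e=[45,3,8] → X
    (9,4)@(19, 9): e=[31,17,8] → X
    (9,5)@(19, 11): e=[17,31,8] → X
    (8,6)@(17, 13): e=[23,9,24] → X
    (8,7)@(17, 15): e=[9,23,24] → X
    (9,7)@(19, 15): e=[-11,59,8] → .
    (7,8)@(15, 17): e=[15,1,40] → X
    (8,8)@(17, 17): e=[-5,37,24] → .
    (7,9)@(15, 19): e=[1,15,40] → X
    (8,9)@(17, 19): e=[-19,51,24] → .
    (7,10)@(15, 21): e=[-13,29,40] → .
  covered (8 px):
    . . . . . . . . . .
    . . . . . . . . . .
    . . . . . . . . . .
    . . . . . . . . . X
    . . . . . . . . . X
    . . . . . . . . . X
    . . . . . . . . X X
    . . . . . . . . X .
    . . . . . . . X . .
    . . . . . . . X . .
    . . . . . . . . . .
    . . . . . . . . . .
T3:
  2·area = 32
  edge (2, 6)→(6, 4): d=(4,-2) inclusive
  edge (6, 4)→(18, 6): d=(12,2) inclusive
  edge (18, 6)→(2, 6): d=(-16,0) inclusive
    (2,2)@(5, 5): e=[2,14,16] → X
    (3,2)@(7, 5): e=[6,10,16] → X
    (4,2)@(9, 5): e=[10,6,16] → X
    (5,2)@(11, 5): e=[14,2,16] → X
    (6,2)@(13, 5): e=[18,-2,16] → .
    (2,3)@(5, 7): e=[10,38,-16] → .
    (3,3)@(7, 7): e=[14,34,-16] → .
    (4,3)@(9, 7): e=[18,30,-16] → .
    (5,3)@(11, 7): e=[22,26,-16] → .
  covered (4 px):
    . . . . . . . . . .
    . . . . . . . . . .
    . . X X X X . . . .
    . . . . . . . . . .
    . . . . . . . . . .
    . . . . . . . . . .
    . . . . . . . . . .
    . . . . . . . . . .
    . . . . . . . . . .
    . . . . . . . . . .
    . . . . . . . . . .
    . . . . . . . . . .

Answer: [[2,2],[3,2],[4,2],[5,2]]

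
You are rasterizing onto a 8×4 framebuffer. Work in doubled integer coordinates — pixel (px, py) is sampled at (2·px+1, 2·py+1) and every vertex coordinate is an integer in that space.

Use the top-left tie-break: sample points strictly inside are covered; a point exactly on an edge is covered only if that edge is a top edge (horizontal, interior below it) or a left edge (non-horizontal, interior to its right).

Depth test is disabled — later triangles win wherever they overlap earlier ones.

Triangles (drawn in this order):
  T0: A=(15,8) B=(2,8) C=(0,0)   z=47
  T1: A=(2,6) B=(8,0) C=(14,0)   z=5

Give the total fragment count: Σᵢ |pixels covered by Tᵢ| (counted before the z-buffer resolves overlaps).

T0:
  2·area = 104
  edge (15, 8)→(2, 8): d=(-13,0) right/bottom  bias=-1
  edge (2, 8)→(0, 0): d=(-2,-8) top-left  bias=+0
  edge (0, 0)→(15, 8): d=(15,8) right/bottom  bias=-1
    (0,0)@(1, 1): e=[91,6,7] → X
    (1,0)@(3, 1): e=[91,22,-9] → .
    (0,1)@(1, 3): e=[65,2,37] → X
    (1,1)@(3, 3): e=[65,18,21] → X
    (2,1)@(5, 3): e=[65,34,5] → X
    (3,1)@(7, 3): e=[65,50,-11] → .
    (0,2)@(1, 5): e=[39,-2,67] → .
    (1,2)@(3, 5): e=[39,14,51] → X
    (3,2)@(7, 5): e=[39,46,19] → X
    (4,2)@(9, 5): e=[39,62,3] → X
    (5,2)@(11, 5): e=[39,78,-13] → .
    (1,3)@(3, 7): e=[13,10,81] → X
  covered (14 px):
    X . . . . . . .
    X X X . . . . .
    . X X X X . . .
    . X X X X X X .
T1:
  2·area = 36
  edge (2, 6)→(8, 0): d=(6,-6) top-left  bias=+0
  edge (8, 0)→(14, 0): d=(6,0) top-left  bias=+0
  edge (14, 0)→(2, 6): d=(-12,6) right/bottom  bias=-1
    (3,0)@(7, 1): e=[0,6,30] → X  [on edge]
    (4,0)@(9, 1): e=[12,6,18] → X
    (5,0)@(11, 1): e=[24,6,6] → X
    (6,0)@(13, 1): e=[36,6,-6] → .
    (2,1)@(5, 3): e=[0,18,18] → X  [on edge]
    (4,1)@(9, 3): e=[24,18,-6] → .
    (5,1)@(11, 3): e=[36,18,-18] → .
    (1,2)@(3, 5): e=[0,30,6] → X  [on edge]
    (2,2)@(5, 5): e=[12,30,-6] → .
    (3,2)@(7, 5): e=[24,30,-18] → .
    (0,3)@(1, 7): e=[0,42,-6] → .  [on edge]
    (1,3)@(3, 7): e=[12,42,-18] → .
  covered (6 px):
    . . . X X X . .
    . . X X . . . .
    . X . . . . . .
    . . . . . . . .

Final: 20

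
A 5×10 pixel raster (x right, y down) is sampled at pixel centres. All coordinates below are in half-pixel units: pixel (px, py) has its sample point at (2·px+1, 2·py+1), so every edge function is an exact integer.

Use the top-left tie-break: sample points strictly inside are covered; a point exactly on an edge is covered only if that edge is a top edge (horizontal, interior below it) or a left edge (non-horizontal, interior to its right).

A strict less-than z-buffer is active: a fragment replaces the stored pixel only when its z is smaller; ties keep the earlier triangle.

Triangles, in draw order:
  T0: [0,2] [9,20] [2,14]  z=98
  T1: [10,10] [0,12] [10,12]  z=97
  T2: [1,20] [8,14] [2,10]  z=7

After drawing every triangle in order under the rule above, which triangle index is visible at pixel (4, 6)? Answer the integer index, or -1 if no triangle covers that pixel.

T0:
  2·area = 72
  edge (0, 2)→(9, 20): d=(9,18) right/bottom  bias=-1
  edge (9, 20)→(2, 14): d=(-7,-6) top-left  bias=+0
  edge (2, 14)→(0, 2): d=(-2,-12) top-left  bias=+0
    (0,2)@(1, 5): e=[9,57,6] → #
    (1,2)@(3, 5): e=[-27,69,30] → ·
    (0,3)@(1, 7): e=[27,43,2] → #
    (1,3)@(3, 7): e=[-9,55,26] → ·
    (0,4)@(1, 9): e=[45,29,-2] → ·
    (1,4)@(3, 9): e=[9,41,22] → #
    (2,4)@(5, 9): e=[-27,53,46] → ·
    (1,5)@(3, 11): e=[27,27,18] → #
    (2,5)@(5, 11): e=[-9,39,42] → ·
    (1,6)@(3, 13): e=[45,13,14] → #
    (2,6)@(5, 13): e=[9,25,38] → #
    (3,6)@(7, 13): e=[-27,37,62] → ·
  covered (8 px):
    · · · · ·
    · · · · ·
    # · · · ·
    # · · · ·
    · # · · ·
    · # · · ·
    · # # · ·
    · · # · ·
    · · · # ·
    · · · · ·
T1:
  2·area = 20  (B↔C swapped to make it positive)
  edge (10, 10)→(10, 12): d=(0,2) right/bottom  bias=-1
  edge (10, 12)→(0, 12): d=(-10,0) right/bottom  bias=-1
  edge (0, 12)→(10, 10): d=(10,-2) top-left  bias=+0
    (2,5)@(5, 11): e=[10,10,0] → #  [on edge]
    (3,5)@(7, 11): e=[6,10,4] → #
    (4,5)@(9, 11): e=[2,10,8] → #
    (2,6)@(5, 13): e=[10,-10,20] → ·
    (3,6)@(7, 13): e=[6,-10,24] → ·
    (4,6)@(9, 13): e=[2,-10,28] → ·
  covered (3 px):
    · · · · ·
    · · · · ·
    · · · · ·
    · · · · ·
    · · · · ·
    · · # # #
    · · · · ·
    · · · · ·
    · · · · ·
    · · · · ·
T2:
  2·area = 64  (B↔C swapped to make it positive)
  edge (1, 20)→(2, 10): d=(1,-10) top-left  bias=+0
  edge (2, 10)→(8, 14): d=(6,4) right/bottom  bias=-1
  edge (8, 14)→(1, 20): d=(-7,6) right/bottom  bias=-1
    (1,5)@(3, 11): e=[11,2,51] → #
    (2,5)@(5, 11): e=[31,-6,39] → ·
    (1,6)@(3, 13): e=[13,14,37] → #
    (2,6)@(5, 13): e=[33,6,25] → #
    (3,6)@(7, 13): e=[53,-2,13] → ·
    (1,7)@(3, 15): e=[15,26,23] → #
    (3,7)@(7, 15): e=[55,10,-1] → ·
    (1,8)@(3, 17): e=[17,38,9] → #
    (2,8)@(5, 17): e=[37,30,-3] → ·
    (1,9)@(3, 19): e=[19,50,-5] → ·
  covered (6 px):
    · · · · ·
    · · · · ·
    · · · · ·
    · · · · ·
    · · · · ·
    · # · · ·
    · # # · ·
    · # # · ·
    · # · · ·
    · · · · ·

Z-buffer (winner per pixel, '.' = empty):
  . . . . .
  . . . . .
  0 . . . .
  0 . . . .
  . 0 . . .
  . 2 1 1 1
  . 2 2 . .
  . 2 2 . .
  . 2 . 0 .
  . . . . .

Answer: -1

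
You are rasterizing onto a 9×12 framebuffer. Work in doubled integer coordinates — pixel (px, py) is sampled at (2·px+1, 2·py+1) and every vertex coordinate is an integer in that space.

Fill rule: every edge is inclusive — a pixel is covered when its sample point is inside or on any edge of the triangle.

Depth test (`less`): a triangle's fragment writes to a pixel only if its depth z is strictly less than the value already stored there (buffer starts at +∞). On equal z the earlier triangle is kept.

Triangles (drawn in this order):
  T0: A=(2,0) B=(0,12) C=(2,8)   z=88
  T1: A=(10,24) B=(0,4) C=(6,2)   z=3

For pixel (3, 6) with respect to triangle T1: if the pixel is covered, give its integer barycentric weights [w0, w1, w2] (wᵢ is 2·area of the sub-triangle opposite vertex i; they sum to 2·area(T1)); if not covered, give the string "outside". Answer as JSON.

T0:
  2·area = 16  (B↔C swapped to make it positive)
  edge (2, 0)→(2, 8): d=(0,8) inclusive
  edge (2, 8)→(0, 12): d=(-2,4) inclusive
  edge (0, 12)→(2, 0): d=(2,-12) inclusive
    (0,3)@(1, 7): e=[8,6,2] → █
    (1,3)@(3, 7): e=[-8,-2,26] → ·
    (0,4)@(1, 9): e=[8,2,6] → █
    (1,4)@(3, 9): e=[-8,-6,30] → ·
    (0,5)@(1, 11): e=[8,-2,10] → ·
  covered (2 px):
    · · · · · · · · ·
    · · · · · · · · ·
    · · · · · · · · ·
    █ · · · · · · · ·
    █ · · · · · · · ·
    · · · · · · · · ·
    · · · · · · · · ·
    · · · · · · · · ·
    · · · · · · · · ·
    · · · · · · · · ·
    · · · · · · · · ·
    · · · · · · · · ·
T1:
  2·area = 140
  edge (10, 24)→(0, 4): d=(-10,-20) inclusive
  edge (0, 4)→(6, 2): d=(6,-2) inclusive
  edge (6, 2)→(10, 24): d=(4,22) inclusive
    (4,0)@(9, 1): e=[210,0,-70] → ·  [on edge]
    (1,1)@(3, 3): e=[70,0,70] → █  [on edge]
    (2,1)@(5, 3): e=[110,4,26] → █
    (3,1)@(7, 3): e=[150,8,-18] → ·
    (0,2)@(1, 5): e=[10,8,122] → █
    (3,2)@(7, 5): e=[130,20,-10] → ·
    (0,3)@(1, 7): e=[-10,20,130] → ·
    (1,3)@(3, 7): e=[30,24,86] → █
    (3,3)@(7, 7): e=[110,32,-2] → ·
    (1,4)@(3, 9): e=[10,36,94] → █
    (3,4)@(7, 9): e=[90,44,6] → █
    (4,4)@(9, 9): e=[130,48,-38] → ·
  covered (18 px):
    · · · · · · · · ·
    · █ █ · · · · · ·
    █ █ █ · · · · · ·
    · █ █ · · · · · ·
    · █ █ █ · · · · ·
    · · █ █ · · · · ·
    · · █ █ · · · · ·
    · · · █ · · · · ·
    · · · █ · · · · ·
    · · · · █ · · · ·
    · · · · █ · · · ·
    · · · · · · · · ·

Answer: [68,22,50]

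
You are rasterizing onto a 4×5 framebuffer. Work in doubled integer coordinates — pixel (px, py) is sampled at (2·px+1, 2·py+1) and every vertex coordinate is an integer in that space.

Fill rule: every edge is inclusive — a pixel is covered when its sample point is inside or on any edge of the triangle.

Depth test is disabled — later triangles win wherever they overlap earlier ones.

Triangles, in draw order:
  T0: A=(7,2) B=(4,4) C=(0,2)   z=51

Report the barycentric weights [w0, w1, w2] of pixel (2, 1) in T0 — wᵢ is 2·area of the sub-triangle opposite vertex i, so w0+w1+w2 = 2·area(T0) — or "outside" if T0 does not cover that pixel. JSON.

T0:
  2·area = 14
  edge (7, 2)→(4, 4): d=(-3,2) inclusive
  edge (4, 4)→(0, 2): d=(-4,-2) inclusive
  edge (0, 2)→(7, 2): d=(7,0) inclusive
    (1,1)@(3, 3): e=[5,2,7] → #
    (2,1)@(5, 3): e=[1,6,7] → #
    (3,1)@(7, 3): e=[-3,10,7] → ·
    (1,2)@(3, 5): e=[-1,-6,21] → ·
    (2,2)@(5, 5): e=[-5,-2,21] → ·
  covered (2 px):
    · · · ·
    · # # ·
    · · · ·
    · · · ·
    · · · ·

Answer: [6,7,1]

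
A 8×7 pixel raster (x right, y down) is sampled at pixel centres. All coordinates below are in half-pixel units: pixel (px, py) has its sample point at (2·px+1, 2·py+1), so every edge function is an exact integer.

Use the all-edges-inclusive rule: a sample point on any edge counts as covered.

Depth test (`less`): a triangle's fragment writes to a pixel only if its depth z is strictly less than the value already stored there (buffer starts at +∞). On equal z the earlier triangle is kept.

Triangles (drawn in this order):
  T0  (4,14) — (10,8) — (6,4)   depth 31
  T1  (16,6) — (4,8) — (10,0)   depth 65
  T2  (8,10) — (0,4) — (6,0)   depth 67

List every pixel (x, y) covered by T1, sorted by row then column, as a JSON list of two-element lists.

T0:
  2·area = 48  (B↔C swapped to make it positive)
  edge (4, 14)→(6, 4): d=(2,-10) inclusive
  edge (6, 4)→(10, 8): d=(4,4) inclusive
  edge (10, 8)→(4, 14): d=(-6,6) inclusive
    (1,0)@(3, 1): e=[-36,0,84] → ·  [on edge]
    (2,1)@(5, 3): e=[-12,0,60] → ·  [on edge]
    (7,1)@(15, 3): e=[88,-40,0] → ·  [on edge]
    (3,2)@(7, 5): e=[12,0,36] → █  [on edge]
    (4,2)@(9, 5): e=[32,-8,24] → ·
    (6,2)@(13, 5): e=[72,-24,0] → ·  [on edge]
    (3,3)@(7, 7): e=[16,8,24] → █
    (4,3)@(9, 7): e=[36,0,12] → █  [on edge]
    (5,3)@(11, 7): e=[56,-8,0] → ·  [on edge]
    (2,4)@(5, 9): e=[0,24,24] → █  [on edge]
    (4,4)@(9, 9): e=[40,8,0] → █  [on edge]
    (5,4)@(11, 9): e=[60,0,-12] → ·  [on edge]
    (3,5)@(7, 11): e=[24,24,0] → █  [on edge]
    (6,5)@(13, 11): e=[84,0,-36] → ·  [on edge]
    (2,6)@(5, 13): e=[8,40,0] → █  [on edge]
    (7,6)@(15, 13): e=[108,0,-60] → ·  [on edge]
  covered (9 px):
    · · · · · · · ·
    · · · · · · · ·
    · · · █ · · · ·
    · · · █ █ · · ·
    · · █ █ █ · · ·
    · · █ █ · · · ·
    · · █ · · · · ·
T1:
  2·area = 84
  edge (16, 6)→(4, 8): d=(-12,2) inclusive
  edge (4, 8)→(10, 0): d=(6,-8) inclusive
  edge (10, 0)→(16, 6): d=(6,6) inclusive
    (5,0)@(11, 1): e=[70,14,0] → █  [on edge]
    (6,0)@(13, 1): e=[66,30,-12] → ·
    (4,1)@(9, 3): e=[50,10,24] → █
    (6,1)@(13, 3): e=[42,42,0] → █  [on edge]
    (7,1)@(15, 3): e=[38,58,-12] → ·
    (3,2)@(7, 5): e=[30,6,48] → █
    (7,2)@(15, 5): e=[14,70,0] → █  [on edge]
    (2,3)@(5, 7): e=[10,2,72] → █
    (5,3)@(11, 7): e=[-2,50,36] → ·
    (6,3)@(13, 7): e=[-6,66,24] → ·
    (7,3)@(15, 7): e=[-10,82,12] → ·
    (2,4)@(5, 9): e=[-14,14,84] → ·
  covered (12 px):
    · · · · · █ · ·
    · · · · █ █ █ ·
    · · · █ █ █ █ █
    · · █ █ █ · · ·
    · · · · · · · ·
    · · · · · · · ·
    · · · · · · · ·
T2:
  2·area = 68
  edge (8, 10)→(0, 4): d=(-8,-6) inclusive
  edge (0, 4)→(6, 0): d=(6,-4) inclusive
  edge (6, 0)→(8, 10): d=(2,10) inclusive
    (2,0)@(5, 1): e=[54,2,12] → █
    (3,0)@(7, 1): e=[66,10,-8] → ·
    (1,1)@(3, 3): e=[26,6,36] → █
    (3,1)@(7, 3): e=[50,22,-4] → ·
    (1,2)@(3, 5): e=[10,18,40] → █
    (3,2)@(7, 5): e=[34,34,0] → █  [on edge]
    (4,2)@(9, 5): e=[46,42,-20] → ·
    (1,3)@(3, 7): e=[-6,30,44] → ·
    (2,3)@(5, 7): e=[6,38,24] → █
    (4,3)@(9, 7): e=[30,54,-16] → ·
    (2,4)@(5, 9): e=[-10,50,28] → ·
    (3,4)@(7, 9): e=[2,58,8] → █
  covered (9 px):
    · · █ · · · · ·
    · █ █ · · · · ·
    · █ █ █ · · · ·
    · · █ █ · · · ·
    · · · █ · · · ·
    · · · · · · · ·
    · · · · · · · ·

Answer: [[5,0],[4,1],[5,1],[6,1],[3,2],[4,2],[5,2],[6,2],[7,2],[2,3],[3,3],[4,3]]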